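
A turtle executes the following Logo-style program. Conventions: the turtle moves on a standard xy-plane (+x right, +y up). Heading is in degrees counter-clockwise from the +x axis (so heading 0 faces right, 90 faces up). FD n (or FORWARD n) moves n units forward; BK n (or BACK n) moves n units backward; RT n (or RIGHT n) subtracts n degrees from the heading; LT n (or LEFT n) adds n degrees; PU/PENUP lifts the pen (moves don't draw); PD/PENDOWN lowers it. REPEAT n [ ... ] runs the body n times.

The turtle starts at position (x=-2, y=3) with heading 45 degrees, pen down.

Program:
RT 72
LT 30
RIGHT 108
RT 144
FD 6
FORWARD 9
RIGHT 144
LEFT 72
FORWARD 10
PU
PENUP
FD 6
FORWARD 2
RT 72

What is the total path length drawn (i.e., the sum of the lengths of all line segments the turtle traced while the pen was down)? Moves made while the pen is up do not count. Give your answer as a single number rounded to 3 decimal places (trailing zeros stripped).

Executing turtle program step by step:
Start: pos=(-2,3), heading=45, pen down
RT 72: heading 45 -> 333
LT 30: heading 333 -> 3
RT 108: heading 3 -> 255
RT 144: heading 255 -> 111
FD 6: (-2,3) -> (-4.15,8.601) [heading=111, draw]
FD 9: (-4.15,8.601) -> (-7.376,17.004) [heading=111, draw]
RT 144: heading 111 -> 327
LT 72: heading 327 -> 39
FD 10: (-7.376,17.004) -> (0.396,23.297) [heading=39, draw]
PU: pen up
PU: pen up
FD 6: (0.396,23.297) -> (5.059,27.073) [heading=39, move]
FD 2: (5.059,27.073) -> (6.613,28.331) [heading=39, move]
RT 72: heading 39 -> 327
Final: pos=(6.613,28.331), heading=327, 3 segment(s) drawn

Segment lengths:
  seg 1: (-2,3) -> (-4.15,8.601), length = 6
  seg 2: (-4.15,8.601) -> (-7.376,17.004), length = 9
  seg 3: (-7.376,17.004) -> (0.396,23.297), length = 10
Total = 25

Answer: 25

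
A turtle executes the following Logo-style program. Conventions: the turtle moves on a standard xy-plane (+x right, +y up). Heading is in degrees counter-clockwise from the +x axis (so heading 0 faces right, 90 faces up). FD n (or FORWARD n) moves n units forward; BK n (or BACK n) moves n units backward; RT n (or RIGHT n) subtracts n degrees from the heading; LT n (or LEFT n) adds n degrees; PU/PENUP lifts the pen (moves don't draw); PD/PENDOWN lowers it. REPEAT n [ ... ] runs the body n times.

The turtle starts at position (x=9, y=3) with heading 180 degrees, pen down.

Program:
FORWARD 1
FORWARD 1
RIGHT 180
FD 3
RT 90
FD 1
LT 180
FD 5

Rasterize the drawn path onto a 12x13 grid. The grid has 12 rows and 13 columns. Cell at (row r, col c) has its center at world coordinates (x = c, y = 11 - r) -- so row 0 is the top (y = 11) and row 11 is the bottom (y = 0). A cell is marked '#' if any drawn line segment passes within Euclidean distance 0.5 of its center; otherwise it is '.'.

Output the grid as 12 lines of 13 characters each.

Answer: .............
.............
.............
.............
..........#..
..........#..
..........#..
..........#..
.......####..
..........#..
.............
.............

Derivation:
Segment 0: (9,3) -> (8,3)
Segment 1: (8,3) -> (7,3)
Segment 2: (7,3) -> (10,3)
Segment 3: (10,3) -> (10,2)
Segment 4: (10,2) -> (10,7)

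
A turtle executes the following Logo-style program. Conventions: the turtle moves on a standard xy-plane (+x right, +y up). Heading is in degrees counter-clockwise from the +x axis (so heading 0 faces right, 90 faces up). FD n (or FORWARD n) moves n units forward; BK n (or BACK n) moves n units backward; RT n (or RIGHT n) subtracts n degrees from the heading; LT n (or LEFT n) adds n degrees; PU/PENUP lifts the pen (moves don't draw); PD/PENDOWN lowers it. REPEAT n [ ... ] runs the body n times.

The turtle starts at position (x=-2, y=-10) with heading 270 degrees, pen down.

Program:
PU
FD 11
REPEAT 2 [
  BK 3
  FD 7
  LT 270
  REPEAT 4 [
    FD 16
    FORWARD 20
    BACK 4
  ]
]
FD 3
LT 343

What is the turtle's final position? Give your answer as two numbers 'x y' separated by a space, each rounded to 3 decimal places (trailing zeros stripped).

Answer: -134 106

Derivation:
Executing turtle program step by step:
Start: pos=(-2,-10), heading=270, pen down
PU: pen up
FD 11: (-2,-10) -> (-2,-21) [heading=270, move]
REPEAT 2 [
  -- iteration 1/2 --
  BK 3: (-2,-21) -> (-2,-18) [heading=270, move]
  FD 7: (-2,-18) -> (-2,-25) [heading=270, move]
  LT 270: heading 270 -> 180
  REPEAT 4 [
    -- iteration 1/4 --
    FD 16: (-2,-25) -> (-18,-25) [heading=180, move]
    FD 20: (-18,-25) -> (-38,-25) [heading=180, move]
    BK 4: (-38,-25) -> (-34,-25) [heading=180, move]
    -- iteration 2/4 --
    FD 16: (-34,-25) -> (-50,-25) [heading=180, move]
    FD 20: (-50,-25) -> (-70,-25) [heading=180, move]
    BK 4: (-70,-25) -> (-66,-25) [heading=180, move]
    -- iteration 3/4 --
    FD 16: (-66,-25) -> (-82,-25) [heading=180, move]
    FD 20: (-82,-25) -> (-102,-25) [heading=180, move]
    BK 4: (-102,-25) -> (-98,-25) [heading=180, move]
    -- iteration 4/4 --
    FD 16: (-98,-25) -> (-114,-25) [heading=180, move]
    FD 20: (-114,-25) -> (-134,-25) [heading=180, move]
    BK 4: (-134,-25) -> (-130,-25) [heading=180, move]
  ]
  -- iteration 2/2 --
  BK 3: (-130,-25) -> (-127,-25) [heading=180, move]
  FD 7: (-127,-25) -> (-134,-25) [heading=180, move]
  LT 270: heading 180 -> 90
  REPEAT 4 [
    -- iteration 1/4 --
    FD 16: (-134,-25) -> (-134,-9) [heading=90, move]
    FD 20: (-134,-9) -> (-134,11) [heading=90, move]
    BK 4: (-134,11) -> (-134,7) [heading=90, move]
    -- iteration 2/4 --
    FD 16: (-134,7) -> (-134,23) [heading=90, move]
    FD 20: (-134,23) -> (-134,43) [heading=90, move]
    BK 4: (-134,43) -> (-134,39) [heading=90, move]
    -- iteration 3/4 --
    FD 16: (-134,39) -> (-134,55) [heading=90, move]
    FD 20: (-134,55) -> (-134,75) [heading=90, move]
    BK 4: (-134,75) -> (-134,71) [heading=90, move]
    -- iteration 4/4 --
    FD 16: (-134,71) -> (-134,87) [heading=90, move]
    FD 20: (-134,87) -> (-134,107) [heading=90, move]
    BK 4: (-134,107) -> (-134,103) [heading=90, move]
  ]
]
FD 3: (-134,103) -> (-134,106) [heading=90, move]
LT 343: heading 90 -> 73
Final: pos=(-134,106), heading=73, 0 segment(s) drawn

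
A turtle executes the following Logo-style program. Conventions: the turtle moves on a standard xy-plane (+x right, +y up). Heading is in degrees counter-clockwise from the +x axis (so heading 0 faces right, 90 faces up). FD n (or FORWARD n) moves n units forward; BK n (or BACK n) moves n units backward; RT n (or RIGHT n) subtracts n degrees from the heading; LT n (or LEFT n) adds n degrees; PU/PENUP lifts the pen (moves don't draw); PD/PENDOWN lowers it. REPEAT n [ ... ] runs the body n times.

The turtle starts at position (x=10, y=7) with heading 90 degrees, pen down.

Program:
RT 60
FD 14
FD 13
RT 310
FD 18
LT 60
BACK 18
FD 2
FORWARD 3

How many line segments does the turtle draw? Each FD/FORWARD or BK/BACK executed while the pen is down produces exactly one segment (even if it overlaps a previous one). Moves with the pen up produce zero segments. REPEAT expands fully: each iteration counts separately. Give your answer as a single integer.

Executing turtle program step by step:
Start: pos=(10,7), heading=90, pen down
RT 60: heading 90 -> 30
FD 14: (10,7) -> (22.124,14) [heading=30, draw]
FD 13: (22.124,14) -> (33.383,20.5) [heading=30, draw]
RT 310: heading 30 -> 80
FD 18: (33.383,20.5) -> (36.508,38.227) [heading=80, draw]
LT 60: heading 80 -> 140
BK 18: (36.508,38.227) -> (50.297,26.656) [heading=140, draw]
FD 2: (50.297,26.656) -> (48.765,27.942) [heading=140, draw]
FD 3: (48.765,27.942) -> (46.467,29.87) [heading=140, draw]
Final: pos=(46.467,29.87), heading=140, 6 segment(s) drawn
Segments drawn: 6

Answer: 6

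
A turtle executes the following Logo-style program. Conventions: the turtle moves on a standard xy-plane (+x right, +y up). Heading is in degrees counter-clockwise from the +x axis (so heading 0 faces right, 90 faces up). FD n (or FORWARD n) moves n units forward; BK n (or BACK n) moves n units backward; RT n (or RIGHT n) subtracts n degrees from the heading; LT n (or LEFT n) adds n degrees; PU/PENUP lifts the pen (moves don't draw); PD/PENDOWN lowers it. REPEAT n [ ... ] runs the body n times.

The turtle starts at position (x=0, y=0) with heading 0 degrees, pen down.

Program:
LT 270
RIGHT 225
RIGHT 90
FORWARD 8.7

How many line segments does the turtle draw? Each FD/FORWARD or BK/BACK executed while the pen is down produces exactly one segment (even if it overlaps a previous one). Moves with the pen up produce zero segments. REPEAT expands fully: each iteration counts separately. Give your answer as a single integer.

Answer: 1

Derivation:
Executing turtle program step by step:
Start: pos=(0,0), heading=0, pen down
LT 270: heading 0 -> 270
RT 225: heading 270 -> 45
RT 90: heading 45 -> 315
FD 8.7: (0,0) -> (6.152,-6.152) [heading=315, draw]
Final: pos=(6.152,-6.152), heading=315, 1 segment(s) drawn
Segments drawn: 1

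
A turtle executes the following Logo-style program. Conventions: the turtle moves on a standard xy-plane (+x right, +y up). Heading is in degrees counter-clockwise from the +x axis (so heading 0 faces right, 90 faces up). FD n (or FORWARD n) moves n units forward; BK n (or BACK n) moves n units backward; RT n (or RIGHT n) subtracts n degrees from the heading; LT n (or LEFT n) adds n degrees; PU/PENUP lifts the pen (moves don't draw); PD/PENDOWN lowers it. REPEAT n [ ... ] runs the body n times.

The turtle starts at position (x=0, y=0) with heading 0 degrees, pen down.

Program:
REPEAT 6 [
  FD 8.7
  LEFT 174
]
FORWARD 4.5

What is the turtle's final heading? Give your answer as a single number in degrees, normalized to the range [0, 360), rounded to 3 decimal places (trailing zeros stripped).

Answer: 324

Derivation:
Executing turtle program step by step:
Start: pos=(0,0), heading=0, pen down
REPEAT 6 [
  -- iteration 1/6 --
  FD 8.7: (0,0) -> (8.7,0) [heading=0, draw]
  LT 174: heading 0 -> 174
  -- iteration 2/6 --
  FD 8.7: (8.7,0) -> (0.048,0.909) [heading=174, draw]
  LT 174: heading 174 -> 348
  -- iteration 3/6 --
  FD 8.7: (0.048,0.909) -> (8.558,-0.899) [heading=348, draw]
  LT 174: heading 348 -> 162
  -- iteration 4/6 --
  FD 8.7: (8.558,-0.899) -> (0.283,1.789) [heading=162, draw]
  LT 174: heading 162 -> 336
  -- iteration 5/6 --
  FD 8.7: (0.283,1.789) -> (8.231,-1.75) [heading=336, draw]
  LT 174: heading 336 -> 150
  -- iteration 6/6 --
  FD 8.7: (8.231,-1.75) -> (0.697,2.6) [heading=150, draw]
  LT 174: heading 150 -> 324
]
FD 4.5: (0.697,2.6) -> (4.337,-0.045) [heading=324, draw]
Final: pos=(4.337,-0.045), heading=324, 7 segment(s) drawn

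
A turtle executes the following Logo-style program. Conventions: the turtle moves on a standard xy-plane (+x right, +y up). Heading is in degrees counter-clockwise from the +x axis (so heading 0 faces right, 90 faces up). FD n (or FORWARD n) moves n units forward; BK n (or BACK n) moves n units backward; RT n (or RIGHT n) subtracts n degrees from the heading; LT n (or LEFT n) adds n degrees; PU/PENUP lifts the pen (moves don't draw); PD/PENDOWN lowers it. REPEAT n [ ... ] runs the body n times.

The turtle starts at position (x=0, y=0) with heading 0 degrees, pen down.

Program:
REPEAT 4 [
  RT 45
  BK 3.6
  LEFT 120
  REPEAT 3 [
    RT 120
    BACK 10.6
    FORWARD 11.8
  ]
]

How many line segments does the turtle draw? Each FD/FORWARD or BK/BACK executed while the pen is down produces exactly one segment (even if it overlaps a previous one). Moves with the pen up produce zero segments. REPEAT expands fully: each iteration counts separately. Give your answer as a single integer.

Executing turtle program step by step:
Start: pos=(0,0), heading=0, pen down
REPEAT 4 [
  -- iteration 1/4 --
  RT 45: heading 0 -> 315
  BK 3.6: (0,0) -> (-2.546,2.546) [heading=315, draw]
  LT 120: heading 315 -> 75
  REPEAT 3 [
    -- iteration 1/3 --
    RT 120: heading 75 -> 315
    BK 10.6: (-2.546,2.546) -> (-10.041,10.041) [heading=315, draw]
    FD 11.8: (-10.041,10.041) -> (-1.697,1.697) [heading=315, draw]
    -- iteration 2/3 --
    RT 120: heading 315 -> 195
    BK 10.6: (-1.697,1.697) -> (8.542,4.441) [heading=195, draw]
    FD 11.8: (8.542,4.441) -> (-2.856,1.386) [heading=195, draw]
    -- iteration 3/3 --
    RT 120: heading 195 -> 75
    BK 10.6: (-2.856,1.386) -> (-5.6,-8.852) [heading=75, draw]
    FD 11.8: (-5.6,-8.852) -> (-2.546,2.546) [heading=75, draw]
  ]
  -- iteration 2/4 --
  RT 45: heading 75 -> 30
  BK 3.6: (-2.546,2.546) -> (-5.663,0.746) [heading=30, draw]
  LT 120: heading 30 -> 150
  REPEAT 3 [
    -- iteration 1/3 --
    RT 120: heading 150 -> 30
    BK 10.6: (-5.663,0.746) -> (-14.843,-4.554) [heading=30, draw]
    FD 11.8: (-14.843,-4.554) -> (-4.624,1.346) [heading=30, draw]
    -- iteration 2/3 --
    RT 120: heading 30 -> 270
    BK 10.6: (-4.624,1.346) -> (-4.624,11.946) [heading=270, draw]
    FD 11.8: (-4.624,11.946) -> (-4.624,0.146) [heading=270, draw]
    -- iteration 3/3 --
    RT 120: heading 270 -> 150
    BK 10.6: (-4.624,0.146) -> (4.556,-5.154) [heading=150, draw]
    FD 11.8: (4.556,-5.154) -> (-5.663,0.746) [heading=150, draw]
  ]
  -- iteration 3/4 --
  RT 45: heading 150 -> 105
  BK 3.6: (-5.663,0.746) -> (-4.732,-2.732) [heading=105, draw]
  LT 120: heading 105 -> 225
  REPEAT 3 [
    -- iteration 1/3 --
    RT 120: heading 225 -> 105
    BK 10.6: (-4.732,-2.732) -> (-1.988,-12.971) [heading=105, draw]
    FD 11.8: (-1.988,-12.971) -> (-5.042,-1.573) [heading=105, draw]
    -- iteration 2/3 --
    RT 120: heading 105 -> 345
    BK 10.6: (-5.042,-1.573) -> (-15.281,1.171) [heading=345, draw]
    FD 11.8: (-15.281,1.171) -> (-3.883,-1.883) [heading=345, draw]
    -- iteration 3/3 --
    RT 120: heading 345 -> 225
    BK 10.6: (-3.883,-1.883) -> (3.612,5.612) [heading=225, draw]
    FD 11.8: (3.612,5.612) -> (-4.732,-2.732) [heading=225, draw]
  ]
  -- iteration 4/4 --
  RT 45: heading 225 -> 180
  BK 3.6: (-4.732,-2.732) -> (-1.132,-2.732) [heading=180, draw]
  LT 120: heading 180 -> 300
  REPEAT 3 [
    -- iteration 1/3 --
    RT 120: heading 300 -> 180
    BK 10.6: (-1.132,-2.732) -> (9.468,-2.732) [heading=180, draw]
    FD 11.8: (9.468,-2.732) -> (-2.332,-2.732) [heading=180, draw]
    -- iteration 2/3 --
    RT 120: heading 180 -> 60
    BK 10.6: (-2.332,-2.732) -> (-7.632,-11.912) [heading=60, draw]
    FD 11.8: (-7.632,-11.912) -> (-1.732,-1.693) [heading=60, draw]
    -- iteration 3/3 --
    RT 120: heading 60 -> 300
    BK 10.6: (-1.732,-1.693) -> (-7.032,7.487) [heading=300, draw]
    FD 11.8: (-7.032,7.487) -> (-1.132,-2.732) [heading=300, draw]
  ]
]
Final: pos=(-1.132,-2.732), heading=300, 28 segment(s) drawn
Segments drawn: 28

Answer: 28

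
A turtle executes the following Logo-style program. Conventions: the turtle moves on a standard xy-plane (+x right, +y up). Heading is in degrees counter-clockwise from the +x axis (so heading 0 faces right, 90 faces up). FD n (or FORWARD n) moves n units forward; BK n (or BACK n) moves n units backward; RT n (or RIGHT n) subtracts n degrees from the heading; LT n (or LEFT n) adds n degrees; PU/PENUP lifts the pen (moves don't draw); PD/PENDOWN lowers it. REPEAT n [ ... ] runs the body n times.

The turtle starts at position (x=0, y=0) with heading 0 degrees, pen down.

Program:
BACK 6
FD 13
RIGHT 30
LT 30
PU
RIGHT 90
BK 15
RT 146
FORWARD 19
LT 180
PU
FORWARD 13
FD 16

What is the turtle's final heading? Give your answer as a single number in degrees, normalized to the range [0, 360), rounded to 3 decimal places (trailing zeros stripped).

Executing turtle program step by step:
Start: pos=(0,0), heading=0, pen down
BK 6: (0,0) -> (-6,0) [heading=0, draw]
FD 13: (-6,0) -> (7,0) [heading=0, draw]
RT 30: heading 0 -> 330
LT 30: heading 330 -> 0
PU: pen up
RT 90: heading 0 -> 270
BK 15: (7,0) -> (7,15) [heading=270, move]
RT 146: heading 270 -> 124
FD 19: (7,15) -> (-3.625,30.752) [heading=124, move]
LT 180: heading 124 -> 304
PU: pen up
FD 13: (-3.625,30.752) -> (3.645,19.974) [heading=304, move]
FD 16: (3.645,19.974) -> (12.592,6.71) [heading=304, move]
Final: pos=(12.592,6.71), heading=304, 2 segment(s) drawn

Answer: 304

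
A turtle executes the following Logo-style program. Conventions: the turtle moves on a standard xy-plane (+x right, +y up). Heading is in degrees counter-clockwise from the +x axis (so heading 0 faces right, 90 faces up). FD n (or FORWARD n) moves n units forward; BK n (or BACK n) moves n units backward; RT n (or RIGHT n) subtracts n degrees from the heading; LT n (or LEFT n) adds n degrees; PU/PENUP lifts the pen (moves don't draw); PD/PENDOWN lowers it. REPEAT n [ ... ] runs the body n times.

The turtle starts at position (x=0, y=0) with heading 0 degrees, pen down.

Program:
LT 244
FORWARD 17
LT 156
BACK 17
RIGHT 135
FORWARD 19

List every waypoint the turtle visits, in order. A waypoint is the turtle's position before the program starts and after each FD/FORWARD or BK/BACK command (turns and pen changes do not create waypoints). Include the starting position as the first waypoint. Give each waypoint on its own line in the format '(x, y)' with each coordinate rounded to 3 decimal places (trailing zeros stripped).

Executing turtle program step by step:
Start: pos=(0,0), heading=0, pen down
LT 244: heading 0 -> 244
FD 17: (0,0) -> (-7.452,-15.279) [heading=244, draw]
LT 156: heading 244 -> 40
BK 17: (-7.452,-15.279) -> (-20.475,-26.207) [heading=40, draw]
RT 135: heading 40 -> 265
FD 19: (-20.475,-26.207) -> (-22.131,-45.135) [heading=265, draw]
Final: pos=(-22.131,-45.135), heading=265, 3 segment(s) drawn
Waypoints (4 total):
(0, 0)
(-7.452, -15.279)
(-20.475, -26.207)
(-22.131, -45.135)

Answer: (0, 0)
(-7.452, -15.279)
(-20.475, -26.207)
(-22.131, -45.135)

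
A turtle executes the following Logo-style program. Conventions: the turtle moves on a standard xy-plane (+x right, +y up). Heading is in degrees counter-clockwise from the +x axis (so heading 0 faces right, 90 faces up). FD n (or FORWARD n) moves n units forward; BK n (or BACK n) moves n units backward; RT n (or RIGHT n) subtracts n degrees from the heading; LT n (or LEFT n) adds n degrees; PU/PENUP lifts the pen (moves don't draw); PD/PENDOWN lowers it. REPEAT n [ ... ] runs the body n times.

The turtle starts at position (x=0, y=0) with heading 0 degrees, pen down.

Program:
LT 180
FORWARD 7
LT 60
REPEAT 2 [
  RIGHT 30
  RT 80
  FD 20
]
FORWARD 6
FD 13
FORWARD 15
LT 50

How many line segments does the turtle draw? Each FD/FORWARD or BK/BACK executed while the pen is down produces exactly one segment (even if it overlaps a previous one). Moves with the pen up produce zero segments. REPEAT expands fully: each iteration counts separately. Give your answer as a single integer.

Answer: 6

Derivation:
Executing turtle program step by step:
Start: pos=(0,0), heading=0, pen down
LT 180: heading 0 -> 180
FD 7: (0,0) -> (-7,0) [heading=180, draw]
LT 60: heading 180 -> 240
REPEAT 2 [
  -- iteration 1/2 --
  RT 30: heading 240 -> 210
  RT 80: heading 210 -> 130
  FD 20: (-7,0) -> (-19.856,15.321) [heading=130, draw]
  -- iteration 2/2 --
  RT 30: heading 130 -> 100
  RT 80: heading 100 -> 20
  FD 20: (-19.856,15.321) -> (-1.062,22.161) [heading=20, draw]
]
FD 6: (-1.062,22.161) -> (4.576,24.213) [heading=20, draw]
FD 13: (4.576,24.213) -> (16.792,28.66) [heading=20, draw]
FD 15: (16.792,28.66) -> (30.888,33.79) [heading=20, draw]
LT 50: heading 20 -> 70
Final: pos=(30.888,33.79), heading=70, 6 segment(s) drawn
Segments drawn: 6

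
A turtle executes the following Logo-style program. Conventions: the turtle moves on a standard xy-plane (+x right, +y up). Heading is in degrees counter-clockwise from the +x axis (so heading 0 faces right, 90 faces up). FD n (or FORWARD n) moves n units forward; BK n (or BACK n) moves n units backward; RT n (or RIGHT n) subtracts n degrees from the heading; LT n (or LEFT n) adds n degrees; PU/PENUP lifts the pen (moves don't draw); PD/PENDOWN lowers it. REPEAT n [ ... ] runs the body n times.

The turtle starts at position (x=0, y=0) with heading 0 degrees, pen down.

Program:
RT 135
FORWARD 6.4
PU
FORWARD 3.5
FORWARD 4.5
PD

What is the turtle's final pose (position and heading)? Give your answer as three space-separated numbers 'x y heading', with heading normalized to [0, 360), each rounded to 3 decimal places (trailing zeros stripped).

Answer: -10.182 -10.182 225

Derivation:
Executing turtle program step by step:
Start: pos=(0,0), heading=0, pen down
RT 135: heading 0 -> 225
FD 6.4: (0,0) -> (-4.525,-4.525) [heading=225, draw]
PU: pen up
FD 3.5: (-4.525,-4.525) -> (-7,-7) [heading=225, move]
FD 4.5: (-7,-7) -> (-10.182,-10.182) [heading=225, move]
PD: pen down
Final: pos=(-10.182,-10.182), heading=225, 1 segment(s) drawn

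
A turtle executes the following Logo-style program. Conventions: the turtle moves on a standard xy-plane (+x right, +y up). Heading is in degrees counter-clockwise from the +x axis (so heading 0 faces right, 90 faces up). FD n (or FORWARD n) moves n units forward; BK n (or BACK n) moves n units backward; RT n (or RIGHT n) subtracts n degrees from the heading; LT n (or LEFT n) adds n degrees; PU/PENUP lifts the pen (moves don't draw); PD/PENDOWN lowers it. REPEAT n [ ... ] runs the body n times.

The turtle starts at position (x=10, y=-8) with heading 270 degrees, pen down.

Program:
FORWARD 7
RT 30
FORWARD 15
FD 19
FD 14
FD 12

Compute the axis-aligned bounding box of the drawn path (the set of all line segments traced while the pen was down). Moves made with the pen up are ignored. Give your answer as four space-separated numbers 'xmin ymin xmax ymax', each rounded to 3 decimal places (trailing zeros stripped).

Executing turtle program step by step:
Start: pos=(10,-8), heading=270, pen down
FD 7: (10,-8) -> (10,-15) [heading=270, draw]
RT 30: heading 270 -> 240
FD 15: (10,-15) -> (2.5,-27.99) [heading=240, draw]
FD 19: (2.5,-27.99) -> (-7,-44.445) [heading=240, draw]
FD 14: (-7,-44.445) -> (-14,-56.569) [heading=240, draw]
FD 12: (-14,-56.569) -> (-20,-66.962) [heading=240, draw]
Final: pos=(-20,-66.962), heading=240, 5 segment(s) drawn

Segment endpoints: x in {-20, -14, -7, 2.5, 10, 10}, y in {-66.962, -56.569, -44.445, -27.99, -15, -8}
xmin=-20, ymin=-66.962, xmax=10, ymax=-8

Answer: -20 -66.962 10 -8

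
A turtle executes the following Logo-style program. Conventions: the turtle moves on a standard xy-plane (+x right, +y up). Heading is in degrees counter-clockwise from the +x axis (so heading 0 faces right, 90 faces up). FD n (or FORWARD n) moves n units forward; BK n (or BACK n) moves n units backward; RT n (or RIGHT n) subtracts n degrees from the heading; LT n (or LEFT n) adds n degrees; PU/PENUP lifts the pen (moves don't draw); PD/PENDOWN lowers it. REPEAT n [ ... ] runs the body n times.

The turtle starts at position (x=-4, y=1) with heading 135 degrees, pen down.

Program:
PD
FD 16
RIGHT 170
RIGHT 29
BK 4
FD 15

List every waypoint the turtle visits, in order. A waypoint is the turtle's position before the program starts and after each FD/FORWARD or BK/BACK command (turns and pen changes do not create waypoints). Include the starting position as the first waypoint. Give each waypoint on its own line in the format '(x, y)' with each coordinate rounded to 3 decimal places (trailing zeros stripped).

Executing turtle program step by step:
Start: pos=(-4,1), heading=135, pen down
PD: pen down
FD 16: (-4,1) -> (-15.314,12.314) [heading=135, draw]
RT 170: heading 135 -> 325
RT 29: heading 325 -> 296
BK 4: (-15.314,12.314) -> (-17.067,15.909) [heading=296, draw]
FD 15: (-17.067,15.909) -> (-10.492,2.427) [heading=296, draw]
Final: pos=(-10.492,2.427), heading=296, 3 segment(s) drawn
Waypoints (4 total):
(-4, 1)
(-15.314, 12.314)
(-17.067, 15.909)
(-10.492, 2.427)

Answer: (-4, 1)
(-15.314, 12.314)
(-17.067, 15.909)
(-10.492, 2.427)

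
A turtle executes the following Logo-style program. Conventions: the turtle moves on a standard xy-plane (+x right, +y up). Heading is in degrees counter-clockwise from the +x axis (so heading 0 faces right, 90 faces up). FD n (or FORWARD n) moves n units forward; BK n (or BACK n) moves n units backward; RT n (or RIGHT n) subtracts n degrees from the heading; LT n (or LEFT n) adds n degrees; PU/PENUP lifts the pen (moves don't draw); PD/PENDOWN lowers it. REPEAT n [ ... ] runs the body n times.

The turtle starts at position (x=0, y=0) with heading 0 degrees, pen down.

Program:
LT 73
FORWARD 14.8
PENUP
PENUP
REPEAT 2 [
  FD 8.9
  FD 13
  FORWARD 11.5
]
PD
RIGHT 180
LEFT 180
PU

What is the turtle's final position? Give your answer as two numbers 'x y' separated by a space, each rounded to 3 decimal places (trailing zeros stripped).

Executing turtle program step by step:
Start: pos=(0,0), heading=0, pen down
LT 73: heading 0 -> 73
FD 14.8: (0,0) -> (4.327,14.153) [heading=73, draw]
PU: pen up
PU: pen up
REPEAT 2 [
  -- iteration 1/2 --
  FD 8.9: (4.327,14.153) -> (6.929,22.664) [heading=73, move]
  FD 13: (6.929,22.664) -> (10.73,35.096) [heading=73, move]
  FD 11.5: (10.73,35.096) -> (14.092,46.094) [heading=73, move]
  -- iteration 2/2 --
  FD 8.9: (14.092,46.094) -> (16.694,54.605) [heading=73, move]
  FD 13: (16.694,54.605) -> (20.495,67.037) [heading=73, move]
  FD 11.5: (20.495,67.037) -> (23.858,78.034) [heading=73, move]
]
PD: pen down
RT 180: heading 73 -> 253
LT 180: heading 253 -> 73
PU: pen up
Final: pos=(23.858,78.034), heading=73, 1 segment(s) drawn

Answer: 23.858 78.034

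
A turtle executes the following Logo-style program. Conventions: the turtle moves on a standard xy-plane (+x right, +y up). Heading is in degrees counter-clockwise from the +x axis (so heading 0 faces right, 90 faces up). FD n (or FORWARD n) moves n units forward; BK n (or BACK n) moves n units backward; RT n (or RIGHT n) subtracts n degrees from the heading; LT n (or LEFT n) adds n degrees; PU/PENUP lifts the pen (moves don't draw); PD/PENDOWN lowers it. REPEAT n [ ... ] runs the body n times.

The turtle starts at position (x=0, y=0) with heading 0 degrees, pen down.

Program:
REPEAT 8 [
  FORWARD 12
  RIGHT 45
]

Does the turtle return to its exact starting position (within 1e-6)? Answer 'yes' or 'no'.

Executing turtle program step by step:
Start: pos=(0,0), heading=0, pen down
REPEAT 8 [
  -- iteration 1/8 --
  FD 12: (0,0) -> (12,0) [heading=0, draw]
  RT 45: heading 0 -> 315
  -- iteration 2/8 --
  FD 12: (12,0) -> (20.485,-8.485) [heading=315, draw]
  RT 45: heading 315 -> 270
  -- iteration 3/8 --
  FD 12: (20.485,-8.485) -> (20.485,-20.485) [heading=270, draw]
  RT 45: heading 270 -> 225
  -- iteration 4/8 --
  FD 12: (20.485,-20.485) -> (12,-28.971) [heading=225, draw]
  RT 45: heading 225 -> 180
  -- iteration 5/8 --
  FD 12: (12,-28.971) -> (0,-28.971) [heading=180, draw]
  RT 45: heading 180 -> 135
  -- iteration 6/8 --
  FD 12: (0,-28.971) -> (-8.485,-20.485) [heading=135, draw]
  RT 45: heading 135 -> 90
  -- iteration 7/8 --
  FD 12: (-8.485,-20.485) -> (-8.485,-8.485) [heading=90, draw]
  RT 45: heading 90 -> 45
  -- iteration 8/8 --
  FD 12: (-8.485,-8.485) -> (0,0) [heading=45, draw]
  RT 45: heading 45 -> 0
]
Final: pos=(0,0), heading=0, 8 segment(s) drawn

Start position: (0, 0)
Final position: (0, 0)
Distance = 0; < 1e-6 -> CLOSED

Answer: yes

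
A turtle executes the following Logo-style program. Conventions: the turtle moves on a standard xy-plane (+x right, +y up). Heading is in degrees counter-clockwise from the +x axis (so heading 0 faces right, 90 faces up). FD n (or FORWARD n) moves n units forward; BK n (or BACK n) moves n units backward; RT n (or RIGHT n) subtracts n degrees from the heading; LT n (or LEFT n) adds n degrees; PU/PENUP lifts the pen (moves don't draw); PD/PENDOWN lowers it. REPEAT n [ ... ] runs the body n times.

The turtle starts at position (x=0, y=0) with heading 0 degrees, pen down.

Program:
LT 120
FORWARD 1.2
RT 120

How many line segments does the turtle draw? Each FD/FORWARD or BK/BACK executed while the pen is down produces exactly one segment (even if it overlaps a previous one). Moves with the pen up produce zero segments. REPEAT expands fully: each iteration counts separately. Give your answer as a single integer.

Executing turtle program step by step:
Start: pos=(0,0), heading=0, pen down
LT 120: heading 0 -> 120
FD 1.2: (0,0) -> (-0.6,1.039) [heading=120, draw]
RT 120: heading 120 -> 0
Final: pos=(-0.6,1.039), heading=0, 1 segment(s) drawn
Segments drawn: 1

Answer: 1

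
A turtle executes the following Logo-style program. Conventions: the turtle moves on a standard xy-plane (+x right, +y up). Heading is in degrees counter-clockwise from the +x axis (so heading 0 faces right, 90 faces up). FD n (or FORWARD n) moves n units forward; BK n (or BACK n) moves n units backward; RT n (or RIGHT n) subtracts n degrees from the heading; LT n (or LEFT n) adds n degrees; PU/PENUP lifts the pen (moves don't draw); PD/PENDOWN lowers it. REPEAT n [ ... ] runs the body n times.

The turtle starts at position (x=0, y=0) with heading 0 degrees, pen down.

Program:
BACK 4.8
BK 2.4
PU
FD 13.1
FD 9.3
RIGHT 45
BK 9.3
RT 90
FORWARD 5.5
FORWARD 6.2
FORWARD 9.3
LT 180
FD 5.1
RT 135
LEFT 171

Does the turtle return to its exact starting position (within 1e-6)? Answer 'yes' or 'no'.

Answer: no

Derivation:
Executing turtle program step by step:
Start: pos=(0,0), heading=0, pen down
BK 4.8: (0,0) -> (-4.8,0) [heading=0, draw]
BK 2.4: (-4.8,0) -> (-7.2,0) [heading=0, draw]
PU: pen up
FD 13.1: (-7.2,0) -> (5.9,0) [heading=0, move]
FD 9.3: (5.9,0) -> (15.2,0) [heading=0, move]
RT 45: heading 0 -> 315
BK 9.3: (15.2,0) -> (8.624,6.576) [heading=315, move]
RT 90: heading 315 -> 225
FD 5.5: (8.624,6.576) -> (4.735,2.687) [heading=225, move]
FD 6.2: (4.735,2.687) -> (0.351,-1.697) [heading=225, move]
FD 9.3: (0.351,-1.697) -> (-6.225,-8.273) [heading=225, move]
LT 180: heading 225 -> 45
FD 5.1: (-6.225,-8.273) -> (-2.619,-4.667) [heading=45, move]
RT 135: heading 45 -> 270
LT 171: heading 270 -> 81
Final: pos=(-2.619,-4.667), heading=81, 2 segment(s) drawn

Start position: (0, 0)
Final position: (-2.619, -4.667)
Distance = 5.352; >= 1e-6 -> NOT closed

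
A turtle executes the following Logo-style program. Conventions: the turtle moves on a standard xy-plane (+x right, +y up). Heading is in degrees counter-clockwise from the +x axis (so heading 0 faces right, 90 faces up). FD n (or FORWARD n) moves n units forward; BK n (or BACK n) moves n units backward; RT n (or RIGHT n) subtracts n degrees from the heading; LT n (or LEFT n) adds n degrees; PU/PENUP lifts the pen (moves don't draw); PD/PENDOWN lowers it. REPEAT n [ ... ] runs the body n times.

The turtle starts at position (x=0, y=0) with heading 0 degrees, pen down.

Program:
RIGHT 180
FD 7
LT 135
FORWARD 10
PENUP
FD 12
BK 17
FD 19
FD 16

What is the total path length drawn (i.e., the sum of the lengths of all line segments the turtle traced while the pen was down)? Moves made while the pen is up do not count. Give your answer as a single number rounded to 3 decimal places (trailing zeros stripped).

Executing turtle program step by step:
Start: pos=(0,0), heading=0, pen down
RT 180: heading 0 -> 180
FD 7: (0,0) -> (-7,0) [heading=180, draw]
LT 135: heading 180 -> 315
FD 10: (-7,0) -> (0.071,-7.071) [heading=315, draw]
PU: pen up
FD 12: (0.071,-7.071) -> (8.556,-15.556) [heading=315, move]
BK 17: (8.556,-15.556) -> (-3.464,-3.536) [heading=315, move]
FD 19: (-3.464,-3.536) -> (9.971,-16.971) [heading=315, move]
FD 16: (9.971,-16.971) -> (21.284,-28.284) [heading=315, move]
Final: pos=(21.284,-28.284), heading=315, 2 segment(s) drawn

Segment lengths:
  seg 1: (0,0) -> (-7,0), length = 7
  seg 2: (-7,0) -> (0.071,-7.071), length = 10
Total = 17

Answer: 17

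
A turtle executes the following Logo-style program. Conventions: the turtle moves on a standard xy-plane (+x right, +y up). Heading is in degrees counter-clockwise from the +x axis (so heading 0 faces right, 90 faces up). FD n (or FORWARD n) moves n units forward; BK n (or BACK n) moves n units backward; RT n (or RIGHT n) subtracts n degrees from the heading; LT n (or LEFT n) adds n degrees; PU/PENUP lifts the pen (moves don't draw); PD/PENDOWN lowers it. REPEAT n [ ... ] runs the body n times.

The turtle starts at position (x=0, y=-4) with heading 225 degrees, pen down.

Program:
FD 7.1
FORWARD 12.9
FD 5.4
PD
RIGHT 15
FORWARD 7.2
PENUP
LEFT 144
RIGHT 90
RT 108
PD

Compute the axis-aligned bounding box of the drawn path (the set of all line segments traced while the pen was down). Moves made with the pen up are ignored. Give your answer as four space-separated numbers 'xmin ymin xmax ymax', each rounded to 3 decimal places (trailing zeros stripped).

Answer: -24.196 -25.561 0 -4

Derivation:
Executing turtle program step by step:
Start: pos=(0,-4), heading=225, pen down
FD 7.1: (0,-4) -> (-5.02,-9.02) [heading=225, draw]
FD 12.9: (-5.02,-9.02) -> (-14.142,-18.142) [heading=225, draw]
FD 5.4: (-14.142,-18.142) -> (-17.961,-21.961) [heading=225, draw]
PD: pen down
RT 15: heading 225 -> 210
FD 7.2: (-17.961,-21.961) -> (-24.196,-25.561) [heading=210, draw]
PU: pen up
LT 144: heading 210 -> 354
RT 90: heading 354 -> 264
RT 108: heading 264 -> 156
PD: pen down
Final: pos=(-24.196,-25.561), heading=156, 4 segment(s) drawn

Segment endpoints: x in {-24.196, -17.961, -14.142, -5.02, 0}, y in {-25.561, -21.961, -18.142, -9.02, -4}
xmin=-24.196, ymin=-25.561, xmax=0, ymax=-4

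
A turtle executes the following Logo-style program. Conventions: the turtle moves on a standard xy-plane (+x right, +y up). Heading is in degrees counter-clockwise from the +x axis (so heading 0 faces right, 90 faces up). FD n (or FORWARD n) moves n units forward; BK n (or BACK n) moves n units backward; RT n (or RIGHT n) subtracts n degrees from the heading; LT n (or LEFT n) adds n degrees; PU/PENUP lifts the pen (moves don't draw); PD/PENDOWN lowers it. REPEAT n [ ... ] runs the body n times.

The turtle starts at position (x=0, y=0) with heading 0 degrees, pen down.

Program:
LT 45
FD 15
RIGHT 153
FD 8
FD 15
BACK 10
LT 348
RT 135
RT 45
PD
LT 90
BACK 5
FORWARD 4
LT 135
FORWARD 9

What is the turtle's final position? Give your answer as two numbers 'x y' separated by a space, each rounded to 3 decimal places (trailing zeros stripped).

Answer: 9.785 -10.95

Derivation:
Executing turtle program step by step:
Start: pos=(0,0), heading=0, pen down
LT 45: heading 0 -> 45
FD 15: (0,0) -> (10.607,10.607) [heading=45, draw]
RT 153: heading 45 -> 252
FD 8: (10.607,10.607) -> (8.134,2.998) [heading=252, draw]
FD 15: (8.134,2.998) -> (3.499,-11.268) [heading=252, draw]
BK 10: (3.499,-11.268) -> (6.589,-1.757) [heading=252, draw]
LT 348: heading 252 -> 240
RT 135: heading 240 -> 105
RT 45: heading 105 -> 60
PD: pen down
LT 90: heading 60 -> 150
BK 5: (6.589,-1.757) -> (10.92,-4.257) [heading=150, draw]
FD 4: (10.92,-4.257) -> (7.455,-2.257) [heading=150, draw]
LT 135: heading 150 -> 285
FD 9: (7.455,-2.257) -> (9.785,-10.95) [heading=285, draw]
Final: pos=(9.785,-10.95), heading=285, 7 segment(s) drawn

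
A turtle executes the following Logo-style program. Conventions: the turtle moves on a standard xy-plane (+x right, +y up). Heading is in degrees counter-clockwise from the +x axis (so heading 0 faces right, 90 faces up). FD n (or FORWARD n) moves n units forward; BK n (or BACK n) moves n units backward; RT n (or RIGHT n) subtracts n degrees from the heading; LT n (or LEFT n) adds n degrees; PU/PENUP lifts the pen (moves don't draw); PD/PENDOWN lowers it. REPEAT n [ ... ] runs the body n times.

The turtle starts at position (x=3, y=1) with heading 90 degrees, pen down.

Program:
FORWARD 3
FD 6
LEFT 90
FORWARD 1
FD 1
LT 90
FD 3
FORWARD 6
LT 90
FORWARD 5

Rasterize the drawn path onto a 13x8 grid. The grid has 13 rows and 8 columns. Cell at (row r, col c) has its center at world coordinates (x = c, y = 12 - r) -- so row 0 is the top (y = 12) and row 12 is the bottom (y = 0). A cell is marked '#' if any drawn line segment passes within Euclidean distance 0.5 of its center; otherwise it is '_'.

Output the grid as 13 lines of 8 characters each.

Segment 0: (3,1) -> (3,4)
Segment 1: (3,4) -> (3,10)
Segment 2: (3,10) -> (2,10)
Segment 3: (2,10) -> (1,10)
Segment 4: (1,10) -> (1,7)
Segment 5: (1,7) -> (1,1)
Segment 6: (1,1) -> (6,1)

Answer: ________
________
_###____
_#_#____
_#_#____
_#_#____
_#_#____
_#_#____
_#_#____
_#_#____
_#_#____
_######_
________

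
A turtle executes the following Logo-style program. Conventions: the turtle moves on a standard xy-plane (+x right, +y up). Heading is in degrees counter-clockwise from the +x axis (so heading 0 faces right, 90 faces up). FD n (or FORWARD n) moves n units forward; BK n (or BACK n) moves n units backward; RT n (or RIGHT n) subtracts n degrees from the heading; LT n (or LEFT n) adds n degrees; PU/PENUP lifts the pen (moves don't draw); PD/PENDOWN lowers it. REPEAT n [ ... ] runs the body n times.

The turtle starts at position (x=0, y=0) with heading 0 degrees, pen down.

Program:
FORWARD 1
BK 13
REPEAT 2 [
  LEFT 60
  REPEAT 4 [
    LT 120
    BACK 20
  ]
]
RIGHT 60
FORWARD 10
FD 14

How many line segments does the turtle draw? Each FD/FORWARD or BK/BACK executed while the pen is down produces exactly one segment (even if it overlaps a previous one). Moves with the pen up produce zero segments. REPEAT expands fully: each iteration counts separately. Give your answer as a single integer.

Executing turtle program step by step:
Start: pos=(0,0), heading=0, pen down
FD 1: (0,0) -> (1,0) [heading=0, draw]
BK 13: (1,0) -> (-12,0) [heading=0, draw]
REPEAT 2 [
  -- iteration 1/2 --
  LT 60: heading 0 -> 60
  REPEAT 4 [
    -- iteration 1/4 --
    LT 120: heading 60 -> 180
    BK 20: (-12,0) -> (8,0) [heading=180, draw]
    -- iteration 2/4 --
    LT 120: heading 180 -> 300
    BK 20: (8,0) -> (-2,17.321) [heading=300, draw]
    -- iteration 3/4 --
    LT 120: heading 300 -> 60
    BK 20: (-2,17.321) -> (-12,0) [heading=60, draw]
    -- iteration 4/4 --
    LT 120: heading 60 -> 180
    BK 20: (-12,0) -> (8,0) [heading=180, draw]
  ]
  -- iteration 2/2 --
  LT 60: heading 180 -> 240
  REPEAT 4 [
    -- iteration 1/4 --
    LT 120: heading 240 -> 0
    BK 20: (8,0) -> (-12,0) [heading=0, draw]
    -- iteration 2/4 --
    LT 120: heading 0 -> 120
    BK 20: (-12,0) -> (-2,-17.321) [heading=120, draw]
    -- iteration 3/4 --
    LT 120: heading 120 -> 240
    BK 20: (-2,-17.321) -> (8,0) [heading=240, draw]
    -- iteration 4/4 --
    LT 120: heading 240 -> 0
    BK 20: (8,0) -> (-12,0) [heading=0, draw]
  ]
]
RT 60: heading 0 -> 300
FD 10: (-12,0) -> (-7,-8.66) [heading=300, draw]
FD 14: (-7,-8.66) -> (0,-20.785) [heading=300, draw]
Final: pos=(0,-20.785), heading=300, 12 segment(s) drawn
Segments drawn: 12

Answer: 12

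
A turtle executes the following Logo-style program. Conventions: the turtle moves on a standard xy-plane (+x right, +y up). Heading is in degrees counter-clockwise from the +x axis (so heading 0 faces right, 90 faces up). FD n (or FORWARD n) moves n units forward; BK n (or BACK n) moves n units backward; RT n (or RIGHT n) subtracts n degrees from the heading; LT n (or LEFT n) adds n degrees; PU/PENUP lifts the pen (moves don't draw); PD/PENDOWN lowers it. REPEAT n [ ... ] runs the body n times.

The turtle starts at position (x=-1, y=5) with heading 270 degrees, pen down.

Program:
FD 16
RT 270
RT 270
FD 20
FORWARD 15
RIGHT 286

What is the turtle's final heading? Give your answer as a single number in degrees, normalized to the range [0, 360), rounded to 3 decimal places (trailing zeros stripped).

Executing turtle program step by step:
Start: pos=(-1,5), heading=270, pen down
FD 16: (-1,5) -> (-1,-11) [heading=270, draw]
RT 270: heading 270 -> 0
RT 270: heading 0 -> 90
FD 20: (-1,-11) -> (-1,9) [heading=90, draw]
FD 15: (-1,9) -> (-1,24) [heading=90, draw]
RT 286: heading 90 -> 164
Final: pos=(-1,24), heading=164, 3 segment(s) drawn

Answer: 164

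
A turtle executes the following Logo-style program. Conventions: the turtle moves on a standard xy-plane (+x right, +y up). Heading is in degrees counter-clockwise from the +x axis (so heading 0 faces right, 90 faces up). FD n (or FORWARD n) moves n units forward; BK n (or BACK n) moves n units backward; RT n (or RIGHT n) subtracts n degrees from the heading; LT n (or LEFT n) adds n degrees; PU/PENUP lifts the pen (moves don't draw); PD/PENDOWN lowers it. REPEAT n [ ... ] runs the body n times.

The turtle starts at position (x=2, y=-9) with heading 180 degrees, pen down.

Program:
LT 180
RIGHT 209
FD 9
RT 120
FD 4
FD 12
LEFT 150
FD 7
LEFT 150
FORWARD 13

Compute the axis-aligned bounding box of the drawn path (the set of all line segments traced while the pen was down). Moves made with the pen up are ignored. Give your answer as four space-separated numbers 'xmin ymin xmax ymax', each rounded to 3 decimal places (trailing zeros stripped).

Answer: -5.872 -9 12.214 3.604

Derivation:
Executing turtle program step by step:
Start: pos=(2,-9), heading=180, pen down
LT 180: heading 180 -> 0
RT 209: heading 0 -> 151
FD 9: (2,-9) -> (-5.872,-4.637) [heading=151, draw]
RT 120: heading 151 -> 31
FD 4: (-5.872,-4.637) -> (-2.443,-2.577) [heading=31, draw]
FD 12: (-2.443,-2.577) -> (7.843,3.604) [heading=31, draw]
LT 150: heading 31 -> 181
FD 7: (7.843,3.604) -> (0.844,3.482) [heading=181, draw]
LT 150: heading 181 -> 331
FD 13: (0.844,3.482) -> (12.214,-2.821) [heading=331, draw]
Final: pos=(12.214,-2.821), heading=331, 5 segment(s) drawn

Segment endpoints: x in {-5.872, -2.443, 0.844, 2, 7.843, 12.214}, y in {-9, -4.637, -2.821, -2.577, 3.482, 3.604}
xmin=-5.872, ymin=-9, xmax=12.214, ymax=3.604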